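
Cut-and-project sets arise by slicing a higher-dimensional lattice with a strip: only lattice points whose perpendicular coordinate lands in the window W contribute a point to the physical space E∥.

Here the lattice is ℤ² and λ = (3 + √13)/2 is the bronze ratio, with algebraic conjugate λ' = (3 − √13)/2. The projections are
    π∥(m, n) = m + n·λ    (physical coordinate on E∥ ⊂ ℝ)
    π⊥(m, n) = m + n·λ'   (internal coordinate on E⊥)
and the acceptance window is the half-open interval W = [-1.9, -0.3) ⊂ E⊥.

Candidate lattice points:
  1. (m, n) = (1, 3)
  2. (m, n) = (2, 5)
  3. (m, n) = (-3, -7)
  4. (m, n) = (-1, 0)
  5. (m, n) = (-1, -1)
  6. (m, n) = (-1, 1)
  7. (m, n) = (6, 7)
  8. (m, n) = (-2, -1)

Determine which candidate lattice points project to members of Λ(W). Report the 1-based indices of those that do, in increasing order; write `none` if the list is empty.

λ' = (3−√13)/2 ≈ -0.302776.
[1] lift (1,3): star map gives 0.091673; window check -1.9 ≤ 0.091673 < -0.3 is false → out
[2] lift (2,5): star map gives 0.486122; window check -1.9 ≤ 0.486122 < -0.3 is false → out
[3] lift (-3,-7): star map gives -0.880571; window check -1.9 ≤ -0.880571 < -0.3 is true → IN Λ
[4] lift (-1,0): star map gives -1.000000; window check -1.9 ≤ -1.000000 < -0.3 is true → IN Λ
[5] lift (-1,-1): star map gives -0.697224; window check -1.9 ≤ -0.697224 < -0.3 is true → IN Λ
[6] lift (-1,1): star map gives -1.302776; window check -1.9 ≤ -1.302776 < -0.3 is true → IN Λ
[7] lift (6,7): star map gives 3.880571; window check -1.9 ≤ 3.880571 < -0.3 is false → out
[8] lift (-2,-1): star map gives -1.697224; window check -1.9 ≤ -1.697224 < -0.3 is true → IN Λ

3, 4, 5, 6, 8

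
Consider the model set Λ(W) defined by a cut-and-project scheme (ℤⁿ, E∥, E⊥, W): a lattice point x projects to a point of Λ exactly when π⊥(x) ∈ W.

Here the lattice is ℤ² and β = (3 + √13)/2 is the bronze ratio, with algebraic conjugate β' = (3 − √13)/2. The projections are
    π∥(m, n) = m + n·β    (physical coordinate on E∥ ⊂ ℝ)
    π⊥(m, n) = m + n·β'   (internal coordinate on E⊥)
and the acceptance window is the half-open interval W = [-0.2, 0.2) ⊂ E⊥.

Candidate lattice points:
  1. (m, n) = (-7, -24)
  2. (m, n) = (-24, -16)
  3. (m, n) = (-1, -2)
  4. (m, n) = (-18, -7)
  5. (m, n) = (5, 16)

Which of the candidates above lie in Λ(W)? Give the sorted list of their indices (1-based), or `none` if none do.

β' = (3−√13)/2 ≈ -0.302776.
#1 (-7,-24): internal coord -7 + (-24)·β' = +0.266615; +0.266615 ∉ [-0.2, 0.2) → out
#2 (-24,-16): internal coord -24 + (-16)·β' = -19.155590; -19.155590 ∉ [-0.2, 0.2) → out
#3 (-1,-2): internal coord -1 + (-2)·β' = -0.394449; -0.394449 ∉ [-0.2, 0.2) → out
#4 (-18,-7): internal coord -18 + (-7)·β' = -15.880571; -15.880571 ∉ [-0.2, 0.2) → out
#5 (5,16): internal coord 5 + (16)·β' = +0.155590; +0.155590 ∈ [-0.2, 0.2) → IN Λ

5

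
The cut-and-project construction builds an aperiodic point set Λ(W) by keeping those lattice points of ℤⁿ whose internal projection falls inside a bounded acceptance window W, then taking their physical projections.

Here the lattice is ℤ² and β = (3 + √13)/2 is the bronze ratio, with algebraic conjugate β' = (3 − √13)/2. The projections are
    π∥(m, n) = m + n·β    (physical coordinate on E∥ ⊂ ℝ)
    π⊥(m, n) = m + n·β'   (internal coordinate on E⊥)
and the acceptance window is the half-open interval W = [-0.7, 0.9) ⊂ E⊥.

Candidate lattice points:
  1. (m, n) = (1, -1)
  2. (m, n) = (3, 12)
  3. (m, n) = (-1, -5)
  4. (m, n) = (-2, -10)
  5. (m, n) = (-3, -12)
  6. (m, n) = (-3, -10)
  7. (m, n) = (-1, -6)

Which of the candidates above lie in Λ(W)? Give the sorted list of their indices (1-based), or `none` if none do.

Numerically β ≈ 3.302776 and β' = −1/β ≈ -0.302776.
#1 (1,-1): internal coord 1 + (-1)·β' = +1.302776; +1.302776 ∉ [-0.7, 0.9) → out
#2 (3,12): internal coord 3 + (12)·β' = -0.633308; -0.633308 ∈ [-0.7, 0.9) → IN Λ
#3 (-1,-5): internal coord -1 + (-5)·β' = +0.513878; +0.513878 ∈ [-0.7, 0.9) → IN Λ
#4 (-2,-10): internal coord -2 + (-10)·β' = +1.027756; +1.027756 ∉ [-0.7, 0.9) → out
#5 (-3,-12): internal coord -3 + (-12)·β' = +0.633308; +0.633308 ∈ [-0.7, 0.9) → IN Λ
#6 (-3,-10): internal coord -3 + (-10)·β' = +0.027756; +0.027756 ∈ [-0.7, 0.9) → IN Λ
#7 (-1,-6): internal coord -1 + (-6)·β' = +0.816654; +0.816654 ∈ [-0.7, 0.9) → IN Λ

2, 3, 5, 6, 7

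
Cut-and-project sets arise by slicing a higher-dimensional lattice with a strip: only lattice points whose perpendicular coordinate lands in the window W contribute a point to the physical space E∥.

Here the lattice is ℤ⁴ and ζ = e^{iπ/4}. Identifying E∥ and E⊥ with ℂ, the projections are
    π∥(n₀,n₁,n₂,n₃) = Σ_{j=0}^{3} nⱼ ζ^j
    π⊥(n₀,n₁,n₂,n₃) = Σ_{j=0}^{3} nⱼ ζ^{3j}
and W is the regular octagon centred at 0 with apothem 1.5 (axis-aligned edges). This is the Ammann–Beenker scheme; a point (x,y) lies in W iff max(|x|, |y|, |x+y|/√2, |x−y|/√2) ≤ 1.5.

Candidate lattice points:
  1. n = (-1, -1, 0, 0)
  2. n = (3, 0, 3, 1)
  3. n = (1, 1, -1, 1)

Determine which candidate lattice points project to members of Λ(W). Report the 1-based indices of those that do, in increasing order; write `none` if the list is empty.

π⊥(n) = n₀ + n₁ζ³ + n₂ζ⁶ + n₃ζ⁹ where ζ = e^{iπ/4}.
candidate 1: n = (-1, -1, 0, 0) → π⊥ ≈ (-0.2929, -0.7071); max(|x|,|y|,|x±y|/√2) = 0.7071 ≤ 1.5 ⇒ ∈ W
candidate 2: n = (3, 0, 3, 1) → π⊥ ≈ (+3.7071, -2.2929); max(|x|,|y|,|x±y|/√2) = 4.2426 > 1.5 ⇒ ∉ W
candidate 3: n = (1, 1, -1, 1) → π⊥ ≈ (+1.0000, +2.4142); max(|x|,|y|,|x±y|/√2) = 2.4142 > 1.5 ⇒ ∉ W

1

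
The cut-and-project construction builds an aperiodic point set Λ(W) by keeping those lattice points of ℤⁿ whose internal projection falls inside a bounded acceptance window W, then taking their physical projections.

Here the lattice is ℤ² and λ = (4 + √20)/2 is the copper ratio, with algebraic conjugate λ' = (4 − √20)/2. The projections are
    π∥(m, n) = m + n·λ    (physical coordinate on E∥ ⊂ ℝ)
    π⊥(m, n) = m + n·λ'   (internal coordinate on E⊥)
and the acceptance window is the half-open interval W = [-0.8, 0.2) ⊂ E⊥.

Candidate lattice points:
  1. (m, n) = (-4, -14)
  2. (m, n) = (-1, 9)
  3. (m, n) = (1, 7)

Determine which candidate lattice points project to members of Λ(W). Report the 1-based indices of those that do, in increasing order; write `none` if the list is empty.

1, 3

λ' = (4−√20)/2 ≈ -0.236068.
#1 (-4,-14): internal coord -4 + (-14)·λ' = -0.695048; -0.695048 ∈ [-0.8, 0.2) → IN Λ
#2 (-1,9): internal coord -1 + (9)·λ' = -3.124612; -3.124612 ∉ [-0.8, 0.2) → out
#3 (1,7): internal coord 1 + (7)·λ' = -0.652476; -0.652476 ∈ [-0.8, 0.2) → IN Λ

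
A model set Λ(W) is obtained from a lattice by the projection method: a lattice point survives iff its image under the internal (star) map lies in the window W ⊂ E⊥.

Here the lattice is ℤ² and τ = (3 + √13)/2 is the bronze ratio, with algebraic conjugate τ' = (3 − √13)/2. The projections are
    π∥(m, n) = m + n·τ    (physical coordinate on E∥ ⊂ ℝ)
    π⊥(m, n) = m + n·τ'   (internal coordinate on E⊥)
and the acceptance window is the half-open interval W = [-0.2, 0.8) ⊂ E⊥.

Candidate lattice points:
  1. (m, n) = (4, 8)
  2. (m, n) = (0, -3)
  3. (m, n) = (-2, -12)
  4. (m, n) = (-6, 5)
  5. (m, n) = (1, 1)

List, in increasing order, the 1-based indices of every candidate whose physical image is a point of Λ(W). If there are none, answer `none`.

τ' = (3−√13)/2 ≈ -0.3028.
[1] lift (4,8): star map gives 1.5778; window check -0.2 ≤ 1.5778 < 0.8 is false → out
[2] lift (0,-3): star map gives 0.9083; window check -0.2 ≤ 0.9083 < 0.8 is false → out
[3] lift (-2,-12): star map gives 1.6333; window check -0.2 ≤ 1.6333 < 0.8 is false → out
[4] lift (-6,5): star map gives -7.5139; window check -0.2 ≤ -7.5139 < 0.8 is false → out
[5] lift (1,1): star map gives 0.6972; window check -0.2 ≤ 0.6972 < 0.8 is true → IN Λ

5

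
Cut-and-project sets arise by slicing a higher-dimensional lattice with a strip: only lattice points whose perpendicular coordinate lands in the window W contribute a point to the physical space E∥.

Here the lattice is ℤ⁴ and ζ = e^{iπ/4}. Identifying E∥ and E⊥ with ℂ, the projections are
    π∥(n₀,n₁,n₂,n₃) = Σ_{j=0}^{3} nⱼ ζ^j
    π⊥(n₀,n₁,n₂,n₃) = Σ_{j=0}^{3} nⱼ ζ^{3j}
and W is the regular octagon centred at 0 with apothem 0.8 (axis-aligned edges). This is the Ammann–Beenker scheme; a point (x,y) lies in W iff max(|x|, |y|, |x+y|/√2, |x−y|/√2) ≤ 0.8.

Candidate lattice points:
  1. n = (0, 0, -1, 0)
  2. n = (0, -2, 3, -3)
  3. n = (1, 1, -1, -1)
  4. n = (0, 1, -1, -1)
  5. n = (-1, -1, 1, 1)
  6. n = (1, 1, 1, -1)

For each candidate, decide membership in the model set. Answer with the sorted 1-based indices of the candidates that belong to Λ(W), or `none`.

Internal map: ζ^{3j} for j=0..3 gives (1,0), (−√2/2,√2/2), (0,−1), (√2/2,√2/2).
candidate 1: n = (0, 0, -1, 0) → π⊥ ≈ (+0.0000, +1.0000); max(|x|,|y|,|x±y|/√2) = 1.0000 > 0.8 ⇒ ∉ W
candidate 2: n = (0, -2, 3, -3) → π⊥ ≈ (-0.7071, -6.5355); max(|x|,|y|,|x±y|/√2) = 6.5355 > 0.8 ⇒ ∉ W
candidate 3: n = (1, 1, -1, -1) → π⊥ ≈ (-0.4142, +1.0000); max(|x|,|y|,|x±y|/√2) = 1.0000 > 0.8 ⇒ ∉ W
candidate 4: n = (0, 1, -1, -1) → π⊥ ≈ (-1.4142, +1.0000); max(|x|,|y|,|x±y|/√2) = 1.7071 > 0.8 ⇒ ∉ W
candidate 5: n = (-1, -1, 1, 1) → π⊥ ≈ (+0.4142, -1.0000); max(|x|,|y|,|x±y|/√2) = 1.0000 > 0.8 ⇒ ∉ W
candidate 6: n = (1, 1, 1, -1) → π⊥ ≈ (-0.4142, -1.0000); max(|x|,|y|,|x±y|/√2) = 1.0000 > 0.8 ⇒ ∉ W

none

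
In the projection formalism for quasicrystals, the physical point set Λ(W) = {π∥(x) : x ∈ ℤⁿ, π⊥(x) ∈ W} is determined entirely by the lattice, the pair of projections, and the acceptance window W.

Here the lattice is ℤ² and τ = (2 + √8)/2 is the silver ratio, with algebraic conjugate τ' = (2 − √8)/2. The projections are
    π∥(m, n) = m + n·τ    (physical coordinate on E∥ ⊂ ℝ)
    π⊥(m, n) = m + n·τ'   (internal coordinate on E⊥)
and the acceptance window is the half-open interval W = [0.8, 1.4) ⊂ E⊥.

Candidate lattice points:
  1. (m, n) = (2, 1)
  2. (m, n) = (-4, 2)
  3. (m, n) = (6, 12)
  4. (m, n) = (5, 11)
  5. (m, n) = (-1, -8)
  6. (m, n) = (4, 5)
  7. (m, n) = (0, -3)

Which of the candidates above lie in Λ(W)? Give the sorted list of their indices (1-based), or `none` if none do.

3, 7

Numerically τ ≈ 2.41421 and τ' = −1/τ ≈ -0.41421.
candidate 1: (m,n)=(2,1) → π∥ = 2+1·τ ≈ 4.41421, π⊥ = 2+1·τ' ≈ 1.58579 ∉ [0.8, 1.4) ⇒ out
candidate 2: (m,n)=(-4,2) → π∥ = -4+2·τ ≈ 0.82843, π⊥ = -4+2·τ' ≈ -4.82843 ∉ [0.8, 1.4) ⇒ out
candidate 3: (m,n)=(6,12) → π∥ = 6+12·τ ≈ 34.97056, π⊥ = 6+12·τ' ≈ 1.02944 ∈ [0.8, 1.4) ⇒ IN Λ
candidate 4: (m,n)=(5,11) → π∥ = 5+11·τ ≈ 31.55635, π⊥ = 5+11·τ' ≈ 0.44365 ∉ [0.8, 1.4) ⇒ out
candidate 5: (m,n)=(-1,-8) → π∥ = -1-8·τ ≈ -20.31371, π⊥ = -1-8·τ' ≈ 2.31371 ∉ [0.8, 1.4) ⇒ out
candidate 6: (m,n)=(4,5) → π∥ = 4+5·τ ≈ 16.07107, π⊥ = 4+5·τ' ≈ 1.92893 ∉ [0.8, 1.4) ⇒ out
candidate 7: (m,n)=(0,-3) → π∥ = 0-3·τ ≈ -7.24264, π⊥ = 0-3·τ' ≈ 1.24264 ∈ [0.8, 1.4) ⇒ IN Λ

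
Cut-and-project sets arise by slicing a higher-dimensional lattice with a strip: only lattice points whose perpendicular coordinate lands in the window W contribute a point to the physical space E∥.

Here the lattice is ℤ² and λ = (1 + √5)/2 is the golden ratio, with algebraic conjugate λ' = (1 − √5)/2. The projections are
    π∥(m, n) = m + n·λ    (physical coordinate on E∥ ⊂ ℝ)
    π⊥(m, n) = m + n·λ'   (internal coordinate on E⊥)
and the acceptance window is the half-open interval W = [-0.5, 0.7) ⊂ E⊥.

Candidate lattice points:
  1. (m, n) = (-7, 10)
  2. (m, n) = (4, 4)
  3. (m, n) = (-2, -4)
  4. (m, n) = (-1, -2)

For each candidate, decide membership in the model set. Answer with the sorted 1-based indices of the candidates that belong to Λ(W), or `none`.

λ' = (1−√5)/2 ≈ -0.618034.
[1] lift (-7,10): star map gives -13.180340; window check -0.5 ≤ -13.180340 < 0.7 is false → out
[2] lift (4,4): star map gives 1.527864; window check -0.5 ≤ 1.527864 < 0.7 is false → out
[3] lift (-2,-4): star map gives 0.472136; window check -0.5 ≤ 0.472136 < 0.7 is true → IN Λ
[4] lift (-1,-2): star map gives 0.236068; window check -0.5 ≤ 0.236068 < 0.7 is true → IN Λ

3, 4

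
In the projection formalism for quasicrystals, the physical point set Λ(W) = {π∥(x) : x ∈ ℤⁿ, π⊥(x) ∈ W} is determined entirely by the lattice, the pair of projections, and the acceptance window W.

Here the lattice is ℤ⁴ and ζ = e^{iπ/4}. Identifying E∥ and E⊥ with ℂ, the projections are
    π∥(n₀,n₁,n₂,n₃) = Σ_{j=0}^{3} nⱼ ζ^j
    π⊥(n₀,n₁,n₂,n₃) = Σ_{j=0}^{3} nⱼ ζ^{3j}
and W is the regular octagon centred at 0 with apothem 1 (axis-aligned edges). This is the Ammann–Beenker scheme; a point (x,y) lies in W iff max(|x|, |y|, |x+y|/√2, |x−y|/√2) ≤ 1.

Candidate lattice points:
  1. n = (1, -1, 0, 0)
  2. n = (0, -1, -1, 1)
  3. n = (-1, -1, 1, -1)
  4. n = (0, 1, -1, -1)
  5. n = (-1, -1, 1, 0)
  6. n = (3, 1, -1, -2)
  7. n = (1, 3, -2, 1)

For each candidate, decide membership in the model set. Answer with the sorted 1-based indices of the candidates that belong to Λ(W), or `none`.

6

With ζ = e^{iπ/4} the internal vectors are ζ^0,ζ^3,ζ^6,ζ^9.
candidate 1: n = (1, -1, 0, 0) → π⊥ ≈ (+1.707107, -0.707107); max(|x|,|y|,|x±y|/√2) = 1.707107 > 1 ⇒ ∉ W
candidate 2: n = (0, -1, -1, 1) → π⊥ ≈ (+1.414214, +1.000000); max(|x|,|y|,|x±y|/√2) = 1.707107 > 1 ⇒ ∉ W
candidate 3: n = (-1, -1, 1, -1) → π⊥ ≈ (-1.000000, -2.414214); max(|x|,|y|,|x±y|/√2) = 2.414214 > 1 ⇒ ∉ W
candidate 4: n = (0, 1, -1, -1) → π⊥ ≈ (-1.414214, +1.000000); max(|x|,|y|,|x±y|/√2) = 1.707107 > 1 ⇒ ∉ W
candidate 5: n = (-1, -1, 1, 0) → π⊥ ≈ (-0.292893, -1.707107); max(|x|,|y|,|x±y|/√2) = 1.707107 > 1 ⇒ ∉ W
candidate 6: n = (3, 1, -1, -2) → π⊥ ≈ (+0.878680, +0.292893); max(|x|,|y|,|x±y|/√2) = 0.878680 ≤ 1 ⇒ ∈ W
candidate 7: n = (1, 3, -2, 1) → π⊥ ≈ (-0.414214, +4.828427); max(|x|,|y|,|x±y|/√2) = 4.828427 > 1 ⇒ ∉ W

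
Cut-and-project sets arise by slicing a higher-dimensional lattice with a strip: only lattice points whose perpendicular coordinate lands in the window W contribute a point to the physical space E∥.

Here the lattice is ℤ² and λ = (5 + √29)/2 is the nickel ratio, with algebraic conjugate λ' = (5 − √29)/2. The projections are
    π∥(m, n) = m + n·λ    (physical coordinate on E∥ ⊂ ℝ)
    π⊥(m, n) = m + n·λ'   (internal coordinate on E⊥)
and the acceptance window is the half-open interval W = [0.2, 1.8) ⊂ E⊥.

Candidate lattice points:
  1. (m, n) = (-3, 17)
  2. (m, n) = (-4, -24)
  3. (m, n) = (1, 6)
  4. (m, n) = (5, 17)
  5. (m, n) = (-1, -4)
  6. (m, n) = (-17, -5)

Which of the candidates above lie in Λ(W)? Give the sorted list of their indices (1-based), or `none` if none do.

Compute λ' = (5−√29)/2 = -0.192582, so π⊥(m,n) = m -0.192582·n.
candidate 1: (m,n)=(-3,17) → π∥ = -3+17·λ ≈ 85.273901, π⊥ = -3+17·λ' ≈ -6.273901 ∉ [0.2, 1.8) ⇒ out
candidate 2: (m,n)=(-4,-24) → π∥ = -4-24·λ ≈ -128.621978, π⊥ = -4-24·λ' ≈ 0.621978 ∈ [0.2, 1.8) ⇒ IN Λ
candidate 3: (m,n)=(1,6) → π∥ = 1+6·λ ≈ 32.155494, π⊥ = 1+6·λ' ≈ -0.155494 ∉ [0.2, 1.8) ⇒ out
candidate 4: (m,n)=(5,17) → π∥ = 5+17·λ ≈ 93.273901, π⊥ = 5+17·λ' ≈ 1.726099 ∈ [0.2, 1.8) ⇒ IN Λ
candidate 5: (m,n)=(-1,-4) → π∥ = -1-4·λ ≈ -21.770330, π⊥ = -1-4·λ' ≈ -0.229670 ∉ [0.2, 1.8) ⇒ out
candidate 6: (m,n)=(-17,-5) → π∥ = -17-5·λ ≈ -42.962912, π⊥ = -17-5·λ' ≈ -16.037088 ∉ [0.2, 1.8) ⇒ out

2, 4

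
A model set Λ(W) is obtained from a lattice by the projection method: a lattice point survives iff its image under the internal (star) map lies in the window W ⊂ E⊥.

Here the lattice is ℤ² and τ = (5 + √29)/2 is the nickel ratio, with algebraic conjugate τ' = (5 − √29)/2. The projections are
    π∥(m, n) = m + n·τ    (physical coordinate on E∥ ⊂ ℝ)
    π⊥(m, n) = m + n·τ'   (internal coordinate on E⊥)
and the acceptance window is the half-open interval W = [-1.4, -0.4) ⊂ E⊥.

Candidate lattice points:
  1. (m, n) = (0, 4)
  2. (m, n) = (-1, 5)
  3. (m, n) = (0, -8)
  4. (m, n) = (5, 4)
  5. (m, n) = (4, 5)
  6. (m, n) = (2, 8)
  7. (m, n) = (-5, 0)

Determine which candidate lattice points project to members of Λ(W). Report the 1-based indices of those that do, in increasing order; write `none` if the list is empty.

Numerically τ ≈ 5.192582 and τ' = −1/τ ≈ -0.192582.
[1] lift (0,4): star map gives -0.770330; window check -1.4 ≤ -0.770330 < -0.4 is true → IN Λ
[2] lift (-1,5): star map gives -1.962912; window check -1.4 ≤ -1.962912 < -0.4 is false → out
[3] lift (0,-8): star map gives 1.540659; window check -1.4 ≤ 1.540659 < -0.4 is false → out
[4] lift (5,4): star map gives 4.229670; window check -1.4 ≤ 4.229670 < -0.4 is false → out
[5] lift (4,5): star map gives 3.037088; window check -1.4 ≤ 3.037088 < -0.4 is false → out
[6] lift (2,8): star map gives 0.459341; window check -1.4 ≤ 0.459341 < -0.4 is false → out
[7] lift (-5,0): star map gives -5.000000; window check -1.4 ≤ -5.000000 < -0.4 is false → out

1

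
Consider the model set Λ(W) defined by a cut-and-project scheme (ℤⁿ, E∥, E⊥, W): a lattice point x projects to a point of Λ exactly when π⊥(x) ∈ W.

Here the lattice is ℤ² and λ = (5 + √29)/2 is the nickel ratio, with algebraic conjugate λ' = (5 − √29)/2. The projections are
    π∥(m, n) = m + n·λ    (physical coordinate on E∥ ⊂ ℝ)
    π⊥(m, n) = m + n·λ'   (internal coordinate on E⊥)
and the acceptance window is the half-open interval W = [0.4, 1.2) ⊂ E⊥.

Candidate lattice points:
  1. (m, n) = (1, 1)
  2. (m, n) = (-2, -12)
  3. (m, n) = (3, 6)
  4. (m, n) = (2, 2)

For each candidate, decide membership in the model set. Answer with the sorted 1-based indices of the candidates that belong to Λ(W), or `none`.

1

λ' = (5−√29)/2 ≈ -0.192582.
#1 (1,1): internal coord 1 + (1)·λ' = +0.807418; +0.807418 ∈ [0.4, 1.2) → IN Λ
#2 (-2,-12): internal coord -2 + (-12)·λ' = +0.310989; +0.310989 ∉ [0.4, 1.2) → out
#3 (3,6): internal coord 3 + (6)·λ' = +1.844506; +1.844506 ∉ [0.4, 1.2) → out
#4 (2,2): internal coord 2 + (2)·λ' = +1.614835; +1.614835 ∉ [0.4, 1.2) → out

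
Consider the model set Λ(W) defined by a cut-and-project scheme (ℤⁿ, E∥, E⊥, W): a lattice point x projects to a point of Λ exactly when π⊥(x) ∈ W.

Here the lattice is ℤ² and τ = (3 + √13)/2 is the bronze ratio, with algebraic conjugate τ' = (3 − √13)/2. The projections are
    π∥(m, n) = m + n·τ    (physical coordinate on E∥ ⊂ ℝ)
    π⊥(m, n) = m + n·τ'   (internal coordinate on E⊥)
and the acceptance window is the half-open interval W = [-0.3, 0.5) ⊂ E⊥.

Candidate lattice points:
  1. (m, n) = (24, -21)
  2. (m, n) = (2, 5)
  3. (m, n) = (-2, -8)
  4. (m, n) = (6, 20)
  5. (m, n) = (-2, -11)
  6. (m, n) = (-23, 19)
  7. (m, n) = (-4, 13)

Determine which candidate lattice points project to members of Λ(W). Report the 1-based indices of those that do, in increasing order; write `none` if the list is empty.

τ' = (3−√13)/2 ≈ -0.302776.
[1] lift (24,-21): star map gives 30.358288; window check -0.3 ≤ 30.358288 < 0.5 is false → out
[2] lift (2,5): star map gives 0.486122; window check -0.3 ≤ 0.486122 < 0.5 is true → IN Λ
[3] lift (-2,-8): star map gives 0.422205; window check -0.3 ≤ 0.422205 < 0.5 is true → IN Λ
[4] lift (6,20): star map gives -0.055513; window check -0.3 ≤ -0.055513 < 0.5 is true → IN Λ
[5] lift (-2,-11): star map gives 1.330532; window check -0.3 ≤ 1.330532 < 0.5 is false → out
[6] lift (-23,19): star map gives -28.752737; window check -0.3 ≤ -28.752737 < 0.5 is false → out
[7] lift (-4,13): star map gives -7.936083; window check -0.3 ≤ -7.936083 < 0.5 is false → out

2, 3, 4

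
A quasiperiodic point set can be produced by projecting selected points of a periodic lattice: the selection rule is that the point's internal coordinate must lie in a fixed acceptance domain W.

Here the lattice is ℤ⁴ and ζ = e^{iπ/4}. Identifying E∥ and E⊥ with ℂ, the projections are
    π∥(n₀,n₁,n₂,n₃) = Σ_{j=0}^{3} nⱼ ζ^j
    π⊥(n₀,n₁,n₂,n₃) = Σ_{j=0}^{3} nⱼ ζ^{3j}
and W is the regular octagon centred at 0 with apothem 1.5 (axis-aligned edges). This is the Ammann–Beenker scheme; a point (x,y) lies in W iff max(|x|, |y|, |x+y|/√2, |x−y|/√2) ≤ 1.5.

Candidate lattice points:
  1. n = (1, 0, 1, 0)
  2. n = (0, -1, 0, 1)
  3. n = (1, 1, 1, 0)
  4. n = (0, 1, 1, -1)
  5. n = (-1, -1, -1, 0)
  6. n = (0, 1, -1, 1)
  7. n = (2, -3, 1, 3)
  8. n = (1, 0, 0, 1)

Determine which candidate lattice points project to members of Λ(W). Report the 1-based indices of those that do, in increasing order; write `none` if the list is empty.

π⊥(n) = n₀ + n₁ζ³ + n₂ζ⁶ + n₃ζ⁹ where ζ = e^{iπ/4}.
#1 (1, 0, 1, 0): internal (1.0000, -1.0000); octagon support 1.4142 vs apothem 1.5 → ∈ W
#2 (0, -1, 0, 1): internal (1.4142, 0.0000); octagon support 1.4142 vs apothem 1.5 → ∈ W
#3 (1, 1, 1, 0): internal (0.2929, -0.2929); octagon support 0.4142 vs apothem 1.5 → ∈ W
#4 (0, 1, 1, -1): internal (-1.4142, -1.0000); octagon support 1.7071 vs apothem 1.5 → ∉ W
#5 (-1, -1, -1, 0): internal (-0.2929, 0.2929); octagon support 0.4142 vs apothem 1.5 → ∈ W
#6 (0, 1, -1, 1): internal (0.0000, 2.4142); octagon support 2.4142 vs apothem 1.5 → ∉ W
#7 (2, -3, 1, 3): internal (6.2426, -1.0000); octagon support 6.2426 vs apothem 1.5 → ∉ W
#8 (1, 0, 0, 1): internal (1.7071, 0.7071); octagon support 1.7071 vs apothem 1.5 → ∉ W

1, 2, 3, 5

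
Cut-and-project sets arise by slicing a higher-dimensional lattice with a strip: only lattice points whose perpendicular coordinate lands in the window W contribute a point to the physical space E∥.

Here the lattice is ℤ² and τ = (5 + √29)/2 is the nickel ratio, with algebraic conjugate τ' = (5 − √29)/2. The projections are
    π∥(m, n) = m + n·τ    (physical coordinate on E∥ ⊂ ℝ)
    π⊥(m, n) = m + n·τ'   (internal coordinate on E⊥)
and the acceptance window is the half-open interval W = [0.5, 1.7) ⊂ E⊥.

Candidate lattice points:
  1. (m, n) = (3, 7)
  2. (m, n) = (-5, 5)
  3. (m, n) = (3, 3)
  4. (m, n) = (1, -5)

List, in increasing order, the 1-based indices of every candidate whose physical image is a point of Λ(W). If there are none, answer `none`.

Compute τ' = (5−√29)/2 = -0.19258, so π⊥(m,n) = m -0.19258·n.
[1] lift (3,7): star map gives 1.65192; window check 0.5 ≤ 1.65192 < 1.7 is true → IN Λ
[2] lift (-5,5): star map gives -5.96291; window check 0.5 ≤ -5.96291 < 1.7 is false → out
[3] lift (3,3): star map gives 2.42225; window check 0.5 ≤ 2.42225 < 1.7 is false → out
[4] lift (1,-5): star map gives 1.96291; window check 0.5 ≤ 1.96291 < 1.7 is false → out

1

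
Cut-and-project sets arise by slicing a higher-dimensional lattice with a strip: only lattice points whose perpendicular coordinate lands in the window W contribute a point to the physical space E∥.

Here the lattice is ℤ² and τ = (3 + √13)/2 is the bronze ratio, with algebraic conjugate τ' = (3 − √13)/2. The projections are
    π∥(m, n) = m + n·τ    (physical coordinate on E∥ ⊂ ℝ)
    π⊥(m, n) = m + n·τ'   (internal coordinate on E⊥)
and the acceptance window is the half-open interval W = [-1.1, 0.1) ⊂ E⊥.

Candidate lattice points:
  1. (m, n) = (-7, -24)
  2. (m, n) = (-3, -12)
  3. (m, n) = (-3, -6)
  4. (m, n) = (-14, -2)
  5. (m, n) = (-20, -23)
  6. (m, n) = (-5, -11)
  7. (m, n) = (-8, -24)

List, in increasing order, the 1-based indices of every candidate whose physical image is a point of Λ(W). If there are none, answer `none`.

7

τ' = (3−√13)/2 ≈ -0.30278.
candidate 1: (m,n)=(-7,-24) → π∥ = -7-24·τ ≈ -86.26662, π⊥ = -7-24·τ' ≈ 0.26662 ∉ [-1.1, 0.1) ⇒ out
candidate 2: (m,n)=(-3,-12) → π∥ = -3-12·τ ≈ -42.63331, π⊥ = -3-12·τ' ≈ 0.63331 ∉ [-1.1, 0.1) ⇒ out
candidate 3: (m,n)=(-3,-6) → π∥ = -3-6·τ ≈ -22.81665, π⊥ = -3-6·τ' ≈ -1.18335 ∉ [-1.1, 0.1) ⇒ out
candidate 4: (m,n)=(-14,-2) → π∥ = -14-2·τ ≈ -20.60555, π⊥ = -14-2·τ' ≈ -13.39445 ∉ [-1.1, 0.1) ⇒ out
candidate 5: (m,n)=(-20,-23) → π∥ = -20-23·τ ≈ -95.96384, π⊥ = -20-23·τ' ≈ -13.03616 ∉ [-1.1, 0.1) ⇒ out
candidate 6: (m,n)=(-5,-11) → π∥ = -5-11·τ ≈ -41.33053, π⊥ = -5-11·τ' ≈ -1.66947 ∉ [-1.1, 0.1) ⇒ out
candidate 7: (m,n)=(-8,-24) → π∥ = -8-24·τ ≈ -87.26662, π⊥ = -8-24·τ' ≈ -0.73338 ∈ [-1.1, 0.1) ⇒ IN Λ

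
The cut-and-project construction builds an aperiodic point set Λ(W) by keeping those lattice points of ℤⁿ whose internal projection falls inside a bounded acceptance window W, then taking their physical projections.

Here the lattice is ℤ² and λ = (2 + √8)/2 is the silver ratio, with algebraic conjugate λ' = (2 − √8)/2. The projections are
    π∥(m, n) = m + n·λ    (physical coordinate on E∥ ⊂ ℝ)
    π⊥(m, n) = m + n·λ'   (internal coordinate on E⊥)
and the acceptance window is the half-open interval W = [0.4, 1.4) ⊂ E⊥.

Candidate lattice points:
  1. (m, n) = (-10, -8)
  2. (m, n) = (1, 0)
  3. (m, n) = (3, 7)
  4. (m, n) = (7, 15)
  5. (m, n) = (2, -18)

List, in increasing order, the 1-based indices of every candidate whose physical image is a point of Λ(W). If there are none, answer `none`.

Numerically λ ≈ 2.414214 and λ' = −1/λ ≈ -0.414214.
#1 (-10,-8): internal coord -10 + (-8)·λ' = -6.686292; -6.686292 ∉ [0.4, 1.4) → out
#2 (1,0): internal coord 1 + (0)·λ' = +1.000000; +1.000000 ∈ [0.4, 1.4) → IN Λ
#3 (3,7): internal coord 3 + (7)·λ' = +0.100505; +0.100505 ∉ [0.4, 1.4) → out
#4 (7,15): internal coord 7 + (15)·λ' = +0.786797; +0.786797 ∈ [0.4, 1.4) → IN Λ
#5 (2,-18): internal coord 2 + (-18)·λ' = +9.455844; +9.455844 ∉ [0.4, 1.4) → out

2, 4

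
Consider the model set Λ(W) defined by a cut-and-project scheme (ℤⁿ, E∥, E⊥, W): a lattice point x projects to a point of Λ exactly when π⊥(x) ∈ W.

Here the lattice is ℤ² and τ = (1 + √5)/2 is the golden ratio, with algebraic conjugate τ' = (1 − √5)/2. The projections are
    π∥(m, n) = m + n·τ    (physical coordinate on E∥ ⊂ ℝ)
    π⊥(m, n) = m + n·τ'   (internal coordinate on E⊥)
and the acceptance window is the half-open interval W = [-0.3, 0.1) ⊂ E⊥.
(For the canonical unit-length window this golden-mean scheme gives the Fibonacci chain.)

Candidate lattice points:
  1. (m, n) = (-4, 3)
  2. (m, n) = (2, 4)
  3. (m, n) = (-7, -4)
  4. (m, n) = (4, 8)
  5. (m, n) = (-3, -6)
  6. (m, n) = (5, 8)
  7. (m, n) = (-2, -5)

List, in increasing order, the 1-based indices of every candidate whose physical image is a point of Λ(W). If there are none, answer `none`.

Numerically τ ≈ 1.61803 and τ' = −1/τ ≈ -0.61803.
candidate 1: (m,n)=(-4,3) → π∥ = -4+3·τ ≈ 0.85410, π⊥ = -4+3·τ' ≈ -5.85410 ∉ [-0.3, 0.1) ⇒ out
candidate 2: (m,n)=(2,4) → π∥ = 2+4·τ ≈ 8.47214, π⊥ = 2+4·τ' ≈ -0.47214 ∉ [-0.3, 0.1) ⇒ out
candidate 3: (m,n)=(-7,-4) → π∥ = -7-4·τ ≈ -13.47214, π⊥ = -7-4·τ' ≈ -4.52786 ∉ [-0.3, 0.1) ⇒ out
candidate 4: (m,n)=(4,8) → π∥ = 4+8·τ ≈ 16.94427, π⊥ = 4+8·τ' ≈ -0.94427 ∉ [-0.3, 0.1) ⇒ out
candidate 5: (m,n)=(-3,-6) → π∥ = -3-6·τ ≈ -12.70820, π⊥ = -3-6·τ' ≈ 0.70820 ∉ [-0.3, 0.1) ⇒ out
candidate 6: (m,n)=(5,8) → π∥ = 5+8·τ ≈ 17.94427, π⊥ = 5+8·τ' ≈ 0.05573 ∈ [-0.3, 0.1) ⇒ IN Λ
candidate 7: (m,n)=(-2,-5) → π∥ = -2-5·τ ≈ -10.09017, π⊥ = -2-5·τ' ≈ 1.09017 ∉ [-0.3, 0.1) ⇒ out

6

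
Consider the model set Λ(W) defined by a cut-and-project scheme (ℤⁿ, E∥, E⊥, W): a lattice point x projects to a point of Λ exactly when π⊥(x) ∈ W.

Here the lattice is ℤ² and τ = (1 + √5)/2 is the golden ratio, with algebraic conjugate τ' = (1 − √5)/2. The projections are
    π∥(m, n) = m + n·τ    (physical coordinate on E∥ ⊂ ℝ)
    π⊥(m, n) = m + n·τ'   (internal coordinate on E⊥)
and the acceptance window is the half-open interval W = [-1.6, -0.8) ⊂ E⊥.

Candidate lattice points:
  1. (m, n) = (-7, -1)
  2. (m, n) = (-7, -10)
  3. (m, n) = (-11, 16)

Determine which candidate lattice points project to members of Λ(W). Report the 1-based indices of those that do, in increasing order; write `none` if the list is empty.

τ' = (1−√5)/2 ≈ -0.6180.
candidate 1: (m,n)=(-7,-1) → π∥ = -7-1·τ ≈ -8.6180, π⊥ = -7-1·τ' ≈ -6.3820 ∉ [-1.6, -0.8) ⇒ out
candidate 2: (m,n)=(-7,-10) → π∥ = -7-10·τ ≈ -23.1803, π⊥ = -7-10·τ' ≈ -0.8197 ∈ [-1.6, -0.8) ⇒ IN Λ
candidate 3: (m,n)=(-11,16) → π∥ = -11+16·τ ≈ 14.8885, π⊥ = -11+16·τ' ≈ -20.8885 ∉ [-1.6, -0.8) ⇒ out

2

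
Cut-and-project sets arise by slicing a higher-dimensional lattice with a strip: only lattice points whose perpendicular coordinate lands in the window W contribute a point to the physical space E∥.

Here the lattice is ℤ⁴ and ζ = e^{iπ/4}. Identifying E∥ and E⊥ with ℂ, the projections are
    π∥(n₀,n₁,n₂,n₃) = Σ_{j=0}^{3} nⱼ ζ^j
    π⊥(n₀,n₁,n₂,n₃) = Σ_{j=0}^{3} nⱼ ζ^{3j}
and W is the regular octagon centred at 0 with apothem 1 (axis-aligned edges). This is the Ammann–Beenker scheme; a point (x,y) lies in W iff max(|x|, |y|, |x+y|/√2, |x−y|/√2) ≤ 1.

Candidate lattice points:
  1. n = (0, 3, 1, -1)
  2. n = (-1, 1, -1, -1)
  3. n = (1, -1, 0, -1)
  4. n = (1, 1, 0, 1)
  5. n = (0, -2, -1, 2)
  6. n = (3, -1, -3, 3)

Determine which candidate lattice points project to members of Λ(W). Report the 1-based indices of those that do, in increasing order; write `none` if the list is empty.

With ζ = e^{iπ/4} the internal vectors are ζ^0,ζ^3,ζ^6,ζ^9.
candidate 1: n = (0, 3, 1, -1) → π⊥ ≈ (-2.8284, +0.4142); max(|x|,|y|,|x±y|/√2) = 2.8284 > 1 ⇒ ∉ W
candidate 2: n = (-1, 1, -1, -1) → π⊥ ≈ (-2.4142, +1.0000); max(|x|,|y|,|x±y|/√2) = 2.4142 > 1 ⇒ ∉ W
candidate 3: n = (1, -1, 0, -1) → π⊥ ≈ (+1.0000, -1.4142); max(|x|,|y|,|x±y|/√2) = 1.7071 > 1 ⇒ ∉ W
candidate 4: n = (1, 1, 0, 1) → π⊥ ≈ (+1.0000, +1.4142); max(|x|,|y|,|x±y|/√2) = 1.7071 > 1 ⇒ ∉ W
candidate 5: n = (0, -2, -1, 2) → π⊥ ≈ (+2.8284, +1.0000); max(|x|,|y|,|x±y|/√2) = 2.8284 > 1 ⇒ ∉ W
candidate 6: n = (3, -1, -3, 3) → π⊥ ≈ (+5.8284, +4.4142); max(|x|,|y|,|x±y|/√2) = 7.2426 > 1 ⇒ ∉ W

none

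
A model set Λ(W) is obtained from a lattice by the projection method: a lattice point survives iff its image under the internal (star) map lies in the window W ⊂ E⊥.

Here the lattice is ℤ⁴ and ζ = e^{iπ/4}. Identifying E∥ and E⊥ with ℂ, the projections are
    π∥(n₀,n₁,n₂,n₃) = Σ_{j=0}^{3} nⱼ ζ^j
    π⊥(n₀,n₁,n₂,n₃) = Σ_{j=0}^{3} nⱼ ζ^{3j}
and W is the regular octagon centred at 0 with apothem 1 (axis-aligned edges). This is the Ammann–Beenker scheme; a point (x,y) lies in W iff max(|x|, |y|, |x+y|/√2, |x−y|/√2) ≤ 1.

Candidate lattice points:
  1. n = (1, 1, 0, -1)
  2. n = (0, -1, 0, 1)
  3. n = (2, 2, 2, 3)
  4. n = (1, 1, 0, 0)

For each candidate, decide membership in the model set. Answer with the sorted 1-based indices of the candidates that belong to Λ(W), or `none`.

π⊥(n) = n₀ + n₁ζ³ + n₂ζ⁶ + n₃ζ⁹ where ζ = e^{iπ/4}.
candidate 1: n = (1, 1, 0, -1) → π⊥ ≈ (-0.41421, +0.00000); max(|x|,|y|,|x±y|/√2) = 0.41421 ≤ 1 ⇒ ∈ W
candidate 2: n = (0, -1, 0, 1) → π⊥ ≈ (+1.41421, +0.00000); max(|x|,|y|,|x±y|/√2) = 1.41421 > 1 ⇒ ∉ W
candidate 3: n = (2, 2, 2, 3) → π⊥ ≈ (+2.70711, +1.53553); max(|x|,|y|,|x±y|/√2) = 3.00000 > 1 ⇒ ∉ W
candidate 4: n = (1, 1, 0, 0) → π⊥ ≈ (+0.29289, +0.70711); max(|x|,|y|,|x±y|/√2) = 0.70711 ≤ 1 ⇒ ∈ W

1, 4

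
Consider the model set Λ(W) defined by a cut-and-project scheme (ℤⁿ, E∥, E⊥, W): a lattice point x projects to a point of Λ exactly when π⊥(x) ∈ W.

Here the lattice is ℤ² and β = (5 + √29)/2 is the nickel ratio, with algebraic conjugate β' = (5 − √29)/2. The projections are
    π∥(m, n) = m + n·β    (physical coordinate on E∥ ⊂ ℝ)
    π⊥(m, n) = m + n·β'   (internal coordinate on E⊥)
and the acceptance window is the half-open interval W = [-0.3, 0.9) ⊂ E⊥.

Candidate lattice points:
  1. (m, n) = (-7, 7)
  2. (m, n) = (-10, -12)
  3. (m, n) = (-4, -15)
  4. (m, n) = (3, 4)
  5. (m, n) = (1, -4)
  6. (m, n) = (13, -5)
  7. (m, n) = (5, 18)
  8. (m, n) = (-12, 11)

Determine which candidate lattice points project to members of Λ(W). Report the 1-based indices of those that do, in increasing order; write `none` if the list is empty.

Numerically β ≈ 5.1926 and β' = −1/β ≈ -0.1926.
candidate 1: (m,n)=(-7,7) → π∥ = -7+7·β ≈ 29.3481, π⊥ = -7+7·β' ≈ -8.3481 ∉ [-0.3, 0.9) ⇒ out
candidate 2: (m,n)=(-10,-12) → π∥ = -10-12·β ≈ -72.3110, π⊥ = -10-12·β' ≈ -7.6890 ∉ [-0.3, 0.9) ⇒ out
candidate 3: (m,n)=(-4,-15) → π∥ = -4-15·β ≈ -81.8887, π⊥ = -4-15·β' ≈ -1.1113 ∉ [-0.3, 0.9) ⇒ out
candidate 4: (m,n)=(3,4) → π∥ = 3+4·β ≈ 23.7703, π⊥ = 3+4·β' ≈ 2.2297 ∉ [-0.3, 0.9) ⇒ out
candidate 5: (m,n)=(1,-4) → π∥ = 1-4·β ≈ -19.7703, π⊥ = 1-4·β' ≈ 1.7703 ∉ [-0.3, 0.9) ⇒ out
candidate 6: (m,n)=(13,-5) → π∥ = 13-5·β ≈ -12.9629, π⊥ = 13-5·β' ≈ 13.9629 ∉ [-0.3, 0.9) ⇒ out
candidate 7: (m,n)=(5,18) → π∥ = 5+18·β ≈ 98.4665, π⊥ = 5+18·β' ≈ 1.5335 ∉ [-0.3, 0.9) ⇒ out
candidate 8: (m,n)=(-12,11) → π∥ = -12+11·β ≈ 45.1184, π⊥ = -12+11·β' ≈ -14.1184 ∉ [-0.3, 0.9) ⇒ out

none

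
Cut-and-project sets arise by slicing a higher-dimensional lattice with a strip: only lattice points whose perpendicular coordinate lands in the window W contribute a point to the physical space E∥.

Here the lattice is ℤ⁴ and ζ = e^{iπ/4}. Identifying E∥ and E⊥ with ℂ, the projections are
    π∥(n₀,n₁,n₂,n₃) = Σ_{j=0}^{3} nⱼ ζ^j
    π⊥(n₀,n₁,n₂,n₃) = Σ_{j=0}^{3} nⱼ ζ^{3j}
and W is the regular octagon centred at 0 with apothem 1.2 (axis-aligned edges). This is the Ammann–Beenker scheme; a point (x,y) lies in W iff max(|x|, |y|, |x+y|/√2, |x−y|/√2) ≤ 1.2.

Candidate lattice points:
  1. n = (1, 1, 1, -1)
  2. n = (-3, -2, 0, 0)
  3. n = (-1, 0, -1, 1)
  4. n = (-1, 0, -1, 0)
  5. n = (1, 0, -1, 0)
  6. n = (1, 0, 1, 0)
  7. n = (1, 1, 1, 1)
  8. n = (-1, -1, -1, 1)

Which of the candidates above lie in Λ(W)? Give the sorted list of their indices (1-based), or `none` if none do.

1, 7, 8

With ζ = e^{iπ/4} the internal vectors are ζ^0,ζ^3,ζ^6,ζ^9.
candidate 1: n = (1, 1, 1, -1) → π⊥ ≈ (-0.414214, -1.000000); max(|x|,|y|,|x±y|/√2) = 1.000000 ≤ 1.2 ⇒ ∈ W
candidate 2: n = (-3, -2, 0, 0) → π⊥ ≈ (-1.585786, -1.414214); max(|x|,|y|,|x±y|/√2) = 2.121320 > 1.2 ⇒ ∉ W
candidate 3: n = (-1, 0, -1, 1) → π⊥ ≈ (-0.292893, +1.707107); max(|x|,|y|,|x±y|/√2) = 1.707107 > 1.2 ⇒ ∉ W
candidate 4: n = (-1, 0, -1, 0) → π⊥ ≈ (-1.000000, +1.000000); max(|x|,|y|,|x±y|/√2) = 1.414214 > 1.2 ⇒ ∉ W
candidate 5: n = (1, 0, -1, 0) → π⊥ ≈ (+1.000000, +1.000000); max(|x|,|y|,|x±y|/√2) = 1.414214 > 1.2 ⇒ ∉ W
candidate 6: n = (1, 0, 1, 0) → π⊥ ≈ (+1.000000, -1.000000); max(|x|,|y|,|x±y|/√2) = 1.414214 > 1.2 ⇒ ∉ W
candidate 7: n = (1, 1, 1, 1) → π⊥ ≈ (+1.000000, +0.414214); max(|x|,|y|,|x±y|/√2) = 1.000000 ≤ 1.2 ⇒ ∈ W
candidate 8: n = (-1, -1, -1, 1) → π⊥ ≈ (+0.414214, +1.000000); max(|x|,|y|,|x±y|/√2) = 1.000000 ≤ 1.2 ⇒ ∈ W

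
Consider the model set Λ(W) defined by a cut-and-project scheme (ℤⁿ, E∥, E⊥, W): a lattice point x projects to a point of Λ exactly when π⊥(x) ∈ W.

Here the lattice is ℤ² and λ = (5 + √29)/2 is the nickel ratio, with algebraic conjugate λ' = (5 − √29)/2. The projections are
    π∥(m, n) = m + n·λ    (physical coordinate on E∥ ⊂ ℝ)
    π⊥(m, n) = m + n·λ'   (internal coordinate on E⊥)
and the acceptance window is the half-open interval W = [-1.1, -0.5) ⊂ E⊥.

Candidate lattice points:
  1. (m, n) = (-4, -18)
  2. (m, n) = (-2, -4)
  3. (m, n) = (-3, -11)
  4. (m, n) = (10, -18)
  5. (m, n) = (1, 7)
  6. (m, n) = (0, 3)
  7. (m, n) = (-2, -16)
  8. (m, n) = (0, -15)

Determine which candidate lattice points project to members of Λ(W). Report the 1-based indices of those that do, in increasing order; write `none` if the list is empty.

1, 3, 6

Compute λ' = (5−√29)/2 = -0.19258, so π⊥(m,n) = m -0.19258·n.
candidate 1: (m,n)=(-4,-18) → π∥ = -4-18·λ ≈ -97.46648, π⊥ = -4-18·λ' ≈ -0.53352 ∈ [-1.1, -0.5) ⇒ IN Λ
candidate 2: (m,n)=(-2,-4) → π∥ = -2-4·λ ≈ -22.77033, π⊥ = -2-4·λ' ≈ -1.22967 ∉ [-1.1, -0.5) ⇒ out
candidate 3: (m,n)=(-3,-11) → π∥ = -3-11·λ ≈ -60.11841, π⊥ = -3-11·λ' ≈ -0.88159 ∈ [-1.1, -0.5) ⇒ IN Λ
candidate 4: (m,n)=(10,-18) → π∥ = 10-18·λ ≈ -83.46648, π⊥ = 10-18·λ' ≈ 13.46648 ∉ [-1.1, -0.5) ⇒ out
candidate 5: (m,n)=(1,7) → π∥ = 1+7·λ ≈ 37.34808, π⊥ = 1+7·λ' ≈ -0.34808 ∉ [-1.1, -0.5) ⇒ out
candidate 6: (m,n)=(0,3) → π∥ = 0+3·λ ≈ 15.57775, π⊥ = 0+3·λ' ≈ -0.57775 ∈ [-1.1, -0.5) ⇒ IN Λ
candidate 7: (m,n)=(-2,-16) → π∥ = -2-16·λ ≈ -85.08132, π⊥ = -2-16·λ' ≈ 1.08132 ∉ [-1.1, -0.5) ⇒ out
candidate 8: (m,n)=(0,-15) → π∥ = 0-15·λ ≈ -77.88874, π⊥ = 0-15·λ' ≈ 2.88874 ∉ [-1.1, -0.5) ⇒ out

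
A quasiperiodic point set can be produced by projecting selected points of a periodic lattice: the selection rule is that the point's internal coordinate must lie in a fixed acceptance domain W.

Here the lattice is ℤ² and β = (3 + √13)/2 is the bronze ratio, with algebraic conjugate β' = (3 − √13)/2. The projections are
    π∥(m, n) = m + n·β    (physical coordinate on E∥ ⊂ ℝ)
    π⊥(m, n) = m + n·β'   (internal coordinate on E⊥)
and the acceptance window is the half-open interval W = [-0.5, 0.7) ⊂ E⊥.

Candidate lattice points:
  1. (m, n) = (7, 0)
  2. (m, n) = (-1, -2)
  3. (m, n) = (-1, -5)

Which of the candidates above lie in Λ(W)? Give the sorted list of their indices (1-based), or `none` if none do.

β' = (3−√13)/2 ≈ -0.302776.
[1] lift (7,0): star map gives 7.000000; window check -0.5 ≤ 7.000000 < 0.7 is false → out
[2] lift (-1,-2): star map gives -0.394449; window check -0.5 ≤ -0.394449 < 0.7 is true → IN Λ
[3] lift (-1,-5): star map gives 0.513878; window check -0.5 ≤ 0.513878 < 0.7 is true → IN Λ

2, 3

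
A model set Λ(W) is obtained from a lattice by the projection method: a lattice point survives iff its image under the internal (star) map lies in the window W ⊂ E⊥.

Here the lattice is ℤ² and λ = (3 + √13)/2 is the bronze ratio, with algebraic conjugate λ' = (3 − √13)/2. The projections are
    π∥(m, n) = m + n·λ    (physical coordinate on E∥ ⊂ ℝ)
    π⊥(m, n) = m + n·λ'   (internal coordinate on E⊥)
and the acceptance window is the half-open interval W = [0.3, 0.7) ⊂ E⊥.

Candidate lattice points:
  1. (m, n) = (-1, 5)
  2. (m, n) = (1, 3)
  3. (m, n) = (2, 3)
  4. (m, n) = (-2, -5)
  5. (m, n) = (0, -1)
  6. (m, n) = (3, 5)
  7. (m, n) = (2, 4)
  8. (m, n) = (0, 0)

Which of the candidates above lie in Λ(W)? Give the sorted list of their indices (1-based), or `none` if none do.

5

Numerically λ ≈ 3.3028 and λ' = −1/λ ≈ -0.3028.
#1 (-1,5): internal coord -1 + (5)·λ' = -2.5139; -2.5139 ∉ [0.3, 0.7) → out
#2 (1,3): internal coord 1 + (3)·λ' = +0.0917; +0.0917 ∉ [0.3, 0.7) → out
#3 (2,3): internal coord 2 + (3)·λ' = +1.0917; +1.0917 ∉ [0.3, 0.7) → out
#4 (-2,-5): internal coord -2 + (-5)·λ' = -0.4861; -0.4861 ∉ [0.3, 0.7) → out
#5 (0,-1): internal coord 0 + (-1)·λ' = +0.3028; +0.3028 ∈ [0.3, 0.7) → IN Λ
#6 (3,5): internal coord 3 + (5)·λ' = +1.4861; +1.4861 ∉ [0.3, 0.7) → out
#7 (2,4): internal coord 2 + (4)·λ' = +0.7889; +0.7889 ∉ [0.3, 0.7) → out
#8 (0,0): internal coord 0 + (0)·λ' = +0.0000; +0.0000 ∉ [0.3, 0.7) → out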